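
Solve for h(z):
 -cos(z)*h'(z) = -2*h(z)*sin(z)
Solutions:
 h(z) = C1/cos(z)^2


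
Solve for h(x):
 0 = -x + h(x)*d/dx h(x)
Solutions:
 h(x) = -sqrt(C1 + x^2)
 h(x) = sqrt(C1 + x^2)


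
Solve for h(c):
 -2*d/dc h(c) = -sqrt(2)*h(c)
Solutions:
 h(c) = C1*exp(sqrt(2)*c/2)


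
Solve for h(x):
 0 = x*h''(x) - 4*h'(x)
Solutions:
 h(x) = C1 + C2*x^5


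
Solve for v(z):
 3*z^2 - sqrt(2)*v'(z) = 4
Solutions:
 v(z) = C1 + sqrt(2)*z^3/2 - 2*sqrt(2)*z


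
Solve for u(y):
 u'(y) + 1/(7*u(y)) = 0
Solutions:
 u(y) = -sqrt(C1 - 14*y)/7
 u(y) = sqrt(C1 - 14*y)/7


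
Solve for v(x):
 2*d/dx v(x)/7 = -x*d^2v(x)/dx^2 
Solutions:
 v(x) = C1 + C2*x^(5/7)


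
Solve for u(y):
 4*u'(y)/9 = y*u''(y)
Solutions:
 u(y) = C1 + C2*y^(13/9)


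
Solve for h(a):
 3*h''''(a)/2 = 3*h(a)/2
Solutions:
 h(a) = C1*exp(-a) + C2*exp(a) + C3*sin(a) + C4*cos(a)


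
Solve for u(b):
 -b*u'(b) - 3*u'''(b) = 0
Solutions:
 u(b) = C1 + Integral(C2*airyai(-3^(2/3)*b/3) + C3*airybi(-3^(2/3)*b/3), b)


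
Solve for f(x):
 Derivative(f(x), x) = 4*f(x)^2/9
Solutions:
 f(x) = -9/(C1 + 4*x)


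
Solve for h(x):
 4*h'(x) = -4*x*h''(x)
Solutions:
 h(x) = C1 + C2*log(x)


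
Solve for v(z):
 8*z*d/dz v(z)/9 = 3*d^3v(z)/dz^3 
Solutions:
 v(z) = C1 + Integral(C2*airyai(2*z/3) + C3*airybi(2*z/3), z)


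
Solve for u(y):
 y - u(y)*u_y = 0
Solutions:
 u(y) = -sqrt(C1 + y^2)
 u(y) = sqrt(C1 + y^2)


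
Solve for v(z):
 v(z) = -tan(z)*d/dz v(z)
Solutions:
 v(z) = C1/sin(z)


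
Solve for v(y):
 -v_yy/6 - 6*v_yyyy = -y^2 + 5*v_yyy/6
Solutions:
 v(y) = C1 + C2*y + y^4/2 - 10*y^3 - 66*y^2 + (C3*sin(sqrt(119)*y/72) + C4*cos(sqrt(119)*y/72))*exp(-5*y/72)


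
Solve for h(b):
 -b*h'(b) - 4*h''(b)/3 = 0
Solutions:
 h(b) = C1 + C2*erf(sqrt(6)*b/4)


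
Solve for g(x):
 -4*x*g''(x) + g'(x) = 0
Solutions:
 g(x) = C1 + C2*x^(5/4)


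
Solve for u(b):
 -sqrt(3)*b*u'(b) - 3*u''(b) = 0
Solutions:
 u(b) = C1 + C2*erf(sqrt(2)*3^(3/4)*b/6)


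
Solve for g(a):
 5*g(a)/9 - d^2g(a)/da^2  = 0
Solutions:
 g(a) = C1*exp(-sqrt(5)*a/3) + C2*exp(sqrt(5)*a/3)


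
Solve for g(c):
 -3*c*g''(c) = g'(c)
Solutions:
 g(c) = C1 + C2*c^(2/3)


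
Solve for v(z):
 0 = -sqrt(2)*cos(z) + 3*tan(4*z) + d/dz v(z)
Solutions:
 v(z) = C1 + 3*log(cos(4*z))/4 + sqrt(2)*sin(z)


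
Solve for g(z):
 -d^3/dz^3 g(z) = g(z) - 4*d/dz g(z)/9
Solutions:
 g(z) = C1*exp(z*(8*18^(1/3)/(sqrt(58281) + 243)^(1/3) + 12^(1/3)*(sqrt(58281) + 243)^(1/3))/36)*sin(2^(1/3)*3^(1/6)*z*(-2^(1/3)*3^(2/3)*(sqrt(58281) + 243)^(1/3) + 24/(sqrt(58281) + 243)^(1/3))/36) + C2*exp(z*(8*18^(1/3)/(sqrt(58281) + 243)^(1/3) + 12^(1/3)*(sqrt(58281) + 243)^(1/3))/36)*cos(2^(1/3)*3^(1/6)*z*(-2^(1/3)*3^(2/3)*(sqrt(58281) + 243)^(1/3) + 24/(sqrt(58281) + 243)^(1/3))/36) + C3*exp(-z*(8*18^(1/3)/(sqrt(58281) + 243)^(1/3) + 12^(1/3)*(sqrt(58281) + 243)^(1/3))/18)


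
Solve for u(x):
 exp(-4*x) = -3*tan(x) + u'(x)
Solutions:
 u(x) = C1 + 3*log(tan(x)^2 + 1)/2 - exp(-4*x)/4


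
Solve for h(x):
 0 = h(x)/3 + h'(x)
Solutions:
 h(x) = C1*exp(-x/3)


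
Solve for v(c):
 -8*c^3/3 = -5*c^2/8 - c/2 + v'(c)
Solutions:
 v(c) = C1 - 2*c^4/3 + 5*c^3/24 + c^2/4


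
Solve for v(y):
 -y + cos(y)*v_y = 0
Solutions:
 v(y) = C1 + Integral(y/cos(y), y)


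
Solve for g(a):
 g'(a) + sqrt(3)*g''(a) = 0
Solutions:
 g(a) = C1 + C2*exp(-sqrt(3)*a/3)


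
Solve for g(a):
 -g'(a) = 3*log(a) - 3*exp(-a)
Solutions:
 g(a) = C1 - 3*a*log(a) + 3*a - 3*exp(-a)


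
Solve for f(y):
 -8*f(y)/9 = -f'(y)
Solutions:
 f(y) = C1*exp(8*y/9)


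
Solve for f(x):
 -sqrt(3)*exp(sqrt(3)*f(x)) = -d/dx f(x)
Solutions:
 f(x) = sqrt(3)*(2*log(-1/(C1 + sqrt(3)*x)) - log(3))/6


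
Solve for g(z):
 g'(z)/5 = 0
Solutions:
 g(z) = C1


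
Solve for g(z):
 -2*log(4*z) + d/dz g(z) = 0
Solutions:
 g(z) = C1 + 2*z*log(z) - 2*z + z*log(16)


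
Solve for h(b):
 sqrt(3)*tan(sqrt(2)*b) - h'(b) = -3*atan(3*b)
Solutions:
 h(b) = C1 + 3*b*atan(3*b) - log(9*b^2 + 1)/2 - sqrt(6)*log(cos(sqrt(2)*b))/2


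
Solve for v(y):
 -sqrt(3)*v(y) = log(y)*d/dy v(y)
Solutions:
 v(y) = C1*exp(-sqrt(3)*li(y))


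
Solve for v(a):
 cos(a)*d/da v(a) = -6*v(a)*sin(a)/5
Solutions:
 v(a) = C1*cos(a)^(6/5)


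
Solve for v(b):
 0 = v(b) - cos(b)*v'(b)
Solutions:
 v(b) = C1*sqrt(sin(b) + 1)/sqrt(sin(b) - 1)


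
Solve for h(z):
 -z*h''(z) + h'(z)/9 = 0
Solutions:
 h(z) = C1 + C2*z^(10/9)


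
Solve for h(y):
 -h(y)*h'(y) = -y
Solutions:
 h(y) = -sqrt(C1 + y^2)
 h(y) = sqrt(C1 + y^2)


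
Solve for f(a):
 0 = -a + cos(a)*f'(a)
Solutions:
 f(a) = C1 + Integral(a/cos(a), a)


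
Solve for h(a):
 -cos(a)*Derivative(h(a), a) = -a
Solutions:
 h(a) = C1 + Integral(a/cos(a), a)


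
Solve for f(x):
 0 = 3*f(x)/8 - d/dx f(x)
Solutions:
 f(x) = C1*exp(3*x/8)


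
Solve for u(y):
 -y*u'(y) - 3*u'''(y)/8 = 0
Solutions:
 u(y) = C1 + Integral(C2*airyai(-2*3^(2/3)*y/3) + C3*airybi(-2*3^(2/3)*y/3), y)


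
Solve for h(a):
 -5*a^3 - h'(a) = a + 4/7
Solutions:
 h(a) = C1 - 5*a^4/4 - a^2/2 - 4*a/7


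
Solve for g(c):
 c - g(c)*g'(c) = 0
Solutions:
 g(c) = -sqrt(C1 + c^2)
 g(c) = sqrt(C1 + c^2)


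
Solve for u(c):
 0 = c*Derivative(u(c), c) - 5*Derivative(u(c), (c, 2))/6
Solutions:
 u(c) = C1 + C2*erfi(sqrt(15)*c/5)


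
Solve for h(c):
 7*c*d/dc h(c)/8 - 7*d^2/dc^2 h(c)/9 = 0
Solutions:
 h(c) = C1 + C2*erfi(3*c/4)


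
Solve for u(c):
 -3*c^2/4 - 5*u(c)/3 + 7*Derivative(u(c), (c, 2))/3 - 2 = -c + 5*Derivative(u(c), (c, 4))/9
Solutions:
 u(c) = C1*exp(-sqrt(10)*c*sqrt(21 - sqrt(141))/10) + C2*exp(sqrt(10)*c*sqrt(21 - sqrt(141))/10) + C3*exp(-sqrt(10)*c*sqrt(sqrt(141) + 21)/10) + C4*exp(sqrt(10)*c*sqrt(sqrt(141) + 21)/10) - 9*c^2/20 + 3*c/5 - 123/50


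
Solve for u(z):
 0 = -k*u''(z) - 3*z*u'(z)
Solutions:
 u(z) = C1 + C2*sqrt(k)*erf(sqrt(6)*z*sqrt(1/k)/2)


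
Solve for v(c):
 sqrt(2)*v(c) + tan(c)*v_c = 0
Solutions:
 v(c) = C1/sin(c)^(sqrt(2))


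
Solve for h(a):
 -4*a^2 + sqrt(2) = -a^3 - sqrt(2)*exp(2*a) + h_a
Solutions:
 h(a) = C1 + a^4/4 - 4*a^3/3 + sqrt(2)*a + sqrt(2)*exp(2*a)/2


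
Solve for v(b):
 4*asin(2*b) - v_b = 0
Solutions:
 v(b) = C1 + 4*b*asin(2*b) + 2*sqrt(1 - 4*b^2)


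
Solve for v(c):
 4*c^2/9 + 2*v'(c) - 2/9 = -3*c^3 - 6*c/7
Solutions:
 v(c) = C1 - 3*c^4/8 - 2*c^3/27 - 3*c^2/14 + c/9


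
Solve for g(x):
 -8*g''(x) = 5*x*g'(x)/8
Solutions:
 g(x) = C1 + C2*erf(sqrt(10)*x/16)


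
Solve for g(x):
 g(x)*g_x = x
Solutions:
 g(x) = -sqrt(C1 + x^2)
 g(x) = sqrt(C1 + x^2)


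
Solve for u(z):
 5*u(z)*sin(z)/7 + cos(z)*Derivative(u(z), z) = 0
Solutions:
 u(z) = C1*cos(z)^(5/7)


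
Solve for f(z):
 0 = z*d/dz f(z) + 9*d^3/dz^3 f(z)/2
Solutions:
 f(z) = C1 + Integral(C2*airyai(-6^(1/3)*z/3) + C3*airybi(-6^(1/3)*z/3), z)


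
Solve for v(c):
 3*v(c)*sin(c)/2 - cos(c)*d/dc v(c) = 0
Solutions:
 v(c) = C1/cos(c)^(3/2)


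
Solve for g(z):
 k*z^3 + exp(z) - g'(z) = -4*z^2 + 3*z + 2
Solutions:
 g(z) = C1 + k*z^4/4 + 4*z^3/3 - 3*z^2/2 - 2*z + exp(z)


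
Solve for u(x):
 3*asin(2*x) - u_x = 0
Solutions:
 u(x) = C1 + 3*x*asin(2*x) + 3*sqrt(1 - 4*x^2)/2


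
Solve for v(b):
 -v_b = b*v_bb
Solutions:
 v(b) = C1 + C2*log(b)


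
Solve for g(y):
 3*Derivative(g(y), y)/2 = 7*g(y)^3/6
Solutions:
 g(y) = -3*sqrt(2)*sqrt(-1/(C1 + 7*y))/2
 g(y) = 3*sqrt(2)*sqrt(-1/(C1 + 7*y))/2


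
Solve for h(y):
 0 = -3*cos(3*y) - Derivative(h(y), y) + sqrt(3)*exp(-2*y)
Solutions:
 h(y) = C1 - sin(3*y) - sqrt(3)*exp(-2*y)/2


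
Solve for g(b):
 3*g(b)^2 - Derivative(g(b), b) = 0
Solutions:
 g(b) = -1/(C1 + 3*b)


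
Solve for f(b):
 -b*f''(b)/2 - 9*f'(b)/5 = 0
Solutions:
 f(b) = C1 + C2/b^(13/5)


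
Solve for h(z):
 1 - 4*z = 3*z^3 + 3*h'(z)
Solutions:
 h(z) = C1 - z^4/4 - 2*z^2/3 + z/3


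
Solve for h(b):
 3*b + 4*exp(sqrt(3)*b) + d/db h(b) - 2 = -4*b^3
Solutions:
 h(b) = C1 - b^4 - 3*b^2/2 + 2*b - 4*sqrt(3)*exp(sqrt(3)*b)/3


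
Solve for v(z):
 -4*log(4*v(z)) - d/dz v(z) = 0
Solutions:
 Integral(1/(log(_y) + 2*log(2)), (_y, v(z)))/4 = C1 - z


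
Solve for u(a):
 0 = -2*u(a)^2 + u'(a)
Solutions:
 u(a) = -1/(C1 + 2*a)


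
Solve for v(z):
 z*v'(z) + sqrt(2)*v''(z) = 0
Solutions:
 v(z) = C1 + C2*erf(2^(1/4)*z/2)


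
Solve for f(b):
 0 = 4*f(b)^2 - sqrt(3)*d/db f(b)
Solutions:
 f(b) = -3/(C1 + 4*sqrt(3)*b)


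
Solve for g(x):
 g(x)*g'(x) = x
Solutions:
 g(x) = -sqrt(C1 + x^2)
 g(x) = sqrt(C1 + x^2)


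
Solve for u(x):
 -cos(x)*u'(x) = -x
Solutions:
 u(x) = C1 + Integral(x/cos(x), x)


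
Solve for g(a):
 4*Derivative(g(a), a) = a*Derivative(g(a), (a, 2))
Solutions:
 g(a) = C1 + C2*a^5


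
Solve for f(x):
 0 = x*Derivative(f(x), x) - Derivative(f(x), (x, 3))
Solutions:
 f(x) = C1 + Integral(C2*airyai(x) + C3*airybi(x), x)


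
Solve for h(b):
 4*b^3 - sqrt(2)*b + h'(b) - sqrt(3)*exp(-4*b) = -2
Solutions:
 h(b) = C1 - b^4 + sqrt(2)*b^2/2 - 2*b - sqrt(3)*exp(-4*b)/4


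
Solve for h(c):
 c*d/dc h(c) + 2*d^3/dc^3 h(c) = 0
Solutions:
 h(c) = C1 + Integral(C2*airyai(-2^(2/3)*c/2) + C3*airybi(-2^(2/3)*c/2), c)


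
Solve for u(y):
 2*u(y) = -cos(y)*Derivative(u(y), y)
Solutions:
 u(y) = C1*(sin(y) - 1)/(sin(y) + 1)


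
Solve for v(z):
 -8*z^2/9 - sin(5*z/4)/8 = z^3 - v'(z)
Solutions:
 v(z) = C1 + z^4/4 + 8*z^3/27 - cos(5*z/4)/10


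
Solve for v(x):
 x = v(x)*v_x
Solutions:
 v(x) = -sqrt(C1 + x^2)
 v(x) = sqrt(C1 + x^2)


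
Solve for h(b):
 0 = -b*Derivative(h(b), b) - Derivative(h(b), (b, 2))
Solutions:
 h(b) = C1 + C2*erf(sqrt(2)*b/2)


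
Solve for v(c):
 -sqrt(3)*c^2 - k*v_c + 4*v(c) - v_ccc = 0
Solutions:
 v(c) = C1*exp(c*(-k/(3*(sqrt(k^3/27 + 4) + 2)^(1/3)) + (sqrt(k^3/27 + 4) + 2)^(1/3))) + C2*exp(c*(-4*k/((-1 + sqrt(3)*I)*(sqrt(k^3/27 + 4) + 2)^(1/3)) - 3*(sqrt(k^3/27 + 4) + 2)^(1/3) + 3*sqrt(3)*I*(sqrt(k^3/27 + 4) + 2)^(1/3))/6) + C3*exp(c*(4*k/((1 + sqrt(3)*I)*(sqrt(k^3/27 + 4) + 2)^(1/3)) - 3*(sqrt(k^3/27 + 4) + 2)^(1/3) - 3*sqrt(3)*I*(sqrt(k^3/27 + 4) + 2)^(1/3))/6) + sqrt(3)*c^2/4 + sqrt(3)*c*k/8 + sqrt(3)*k^2/32


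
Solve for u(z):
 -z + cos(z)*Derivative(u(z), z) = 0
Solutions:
 u(z) = C1 + Integral(z/cos(z), z)


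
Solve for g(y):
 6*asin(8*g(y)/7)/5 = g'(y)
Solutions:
 Integral(1/asin(8*_y/7), (_y, g(y))) = C1 + 6*y/5


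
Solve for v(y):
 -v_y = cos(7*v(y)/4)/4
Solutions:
 y/4 - 2*log(sin(7*v(y)/4) - 1)/7 + 2*log(sin(7*v(y)/4) + 1)/7 = C1


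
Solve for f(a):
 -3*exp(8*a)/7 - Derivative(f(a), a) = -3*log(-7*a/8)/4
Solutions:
 f(a) = C1 + 3*a*log(-a)/4 + 3*a*(-3*log(2) - 1 + log(7))/4 - 3*exp(8*a)/56


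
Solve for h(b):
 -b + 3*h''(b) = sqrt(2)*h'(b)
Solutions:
 h(b) = C1 + C2*exp(sqrt(2)*b/3) - sqrt(2)*b^2/4 - 3*b/2


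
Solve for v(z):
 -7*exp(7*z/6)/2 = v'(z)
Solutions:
 v(z) = C1 - 3*exp(7*z/6)


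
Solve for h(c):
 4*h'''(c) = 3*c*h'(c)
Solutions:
 h(c) = C1 + Integral(C2*airyai(6^(1/3)*c/2) + C3*airybi(6^(1/3)*c/2), c)


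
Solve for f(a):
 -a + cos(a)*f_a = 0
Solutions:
 f(a) = C1 + Integral(a/cos(a), a)


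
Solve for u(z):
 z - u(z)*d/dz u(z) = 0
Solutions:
 u(z) = -sqrt(C1 + z^2)
 u(z) = sqrt(C1 + z^2)


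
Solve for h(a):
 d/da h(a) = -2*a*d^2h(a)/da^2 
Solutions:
 h(a) = C1 + C2*sqrt(a)


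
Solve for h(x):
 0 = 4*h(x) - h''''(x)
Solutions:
 h(x) = C1*exp(-sqrt(2)*x) + C2*exp(sqrt(2)*x) + C3*sin(sqrt(2)*x) + C4*cos(sqrt(2)*x)


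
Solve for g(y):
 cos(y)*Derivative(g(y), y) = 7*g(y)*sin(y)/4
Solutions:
 g(y) = C1/cos(y)^(7/4)


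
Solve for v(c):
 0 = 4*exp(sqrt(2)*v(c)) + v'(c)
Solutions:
 v(c) = sqrt(2)*(2*log(1/(C1 + 4*c)) - log(2))/4


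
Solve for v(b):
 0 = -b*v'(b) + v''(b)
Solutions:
 v(b) = C1 + C2*erfi(sqrt(2)*b/2)


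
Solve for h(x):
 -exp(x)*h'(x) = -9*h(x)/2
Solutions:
 h(x) = C1*exp(-9*exp(-x)/2)


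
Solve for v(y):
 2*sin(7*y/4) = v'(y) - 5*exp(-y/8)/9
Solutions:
 v(y) = C1 - 8*cos(7*y/4)/7 - 40*exp(-y/8)/9


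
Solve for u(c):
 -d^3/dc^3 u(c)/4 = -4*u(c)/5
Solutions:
 u(c) = C3*exp(2*2^(1/3)*5^(2/3)*c/5) + (C1*sin(2^(1/3)*sqrt(3)*5^(2/3)*c/5) + C2*cos(2^(1/3)*sqrt(3)*5^(2/3)*c/5))*exp(-2^(1/3)*5^(2/3)*c/5)


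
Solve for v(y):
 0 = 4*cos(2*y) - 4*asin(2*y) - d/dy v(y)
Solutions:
 v(y) = C1 - 4*y*asin(2*y) - 2*sqrt(1 - 4*y^2) + 2*sin(2*y)


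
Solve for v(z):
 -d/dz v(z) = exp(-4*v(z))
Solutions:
 v(z) = log(-I*(C1 - 4*z)^(1/4))
 v(z) = log(I*(C1 - 4*z)^(1/4))
 v(z) = log(-(C1 - 4*z)^(1/4))
 v(z) = log(C1 - 4*z)/4


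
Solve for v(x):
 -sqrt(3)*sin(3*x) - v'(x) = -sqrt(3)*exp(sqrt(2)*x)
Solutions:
 v(x) = C1 + sqrt(6)*exp(sqrt(2)*x)/2 + sqrt(3)*cos(3*x)/3


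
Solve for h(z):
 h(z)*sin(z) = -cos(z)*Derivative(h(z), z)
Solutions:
 h(z) = C1*cos(z)


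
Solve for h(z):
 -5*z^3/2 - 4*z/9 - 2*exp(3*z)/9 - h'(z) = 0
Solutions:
 h(z) = C1 - 5*z^4/8 - 2*z^2/9 - 2*exp(3*z)/27


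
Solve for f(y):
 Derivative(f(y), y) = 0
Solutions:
 f(y) = C1


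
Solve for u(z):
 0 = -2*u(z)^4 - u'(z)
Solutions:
 u(z) = (-3^(2/3) - 3*3^(1/6)*I)*(1/(C1 + 2*z))^(1/3)/6
 u(z) = (-3^(2/3) + 3*3^(1/6)*I)*(1/(C1 + 2*z))^(1/3)/6
 u(z) = (1/(C1 + 6*z))^(1/3)


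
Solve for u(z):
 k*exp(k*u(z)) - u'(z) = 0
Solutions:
 u(z) = Piecewise((log(-1/(C1*k + k^2*z))/k, Ne(k, 0)), (nan, True))
 u(z) = Piecewise((C1 + k*z, Eq(k, 0)), (nan, True))


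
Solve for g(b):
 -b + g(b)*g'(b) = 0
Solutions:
 g(b) = -sqrt(C1 + b^2)
 g(b) = sqrt(C1 + b^2)


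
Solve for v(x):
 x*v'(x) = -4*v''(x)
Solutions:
 v(x) = C1 + C2*erf(sqrt(2)*x/4)


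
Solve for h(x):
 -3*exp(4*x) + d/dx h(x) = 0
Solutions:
 h(x) = C1 + 3*exp(4*x)/4


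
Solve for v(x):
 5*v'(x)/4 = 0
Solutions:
 v(x) = C1


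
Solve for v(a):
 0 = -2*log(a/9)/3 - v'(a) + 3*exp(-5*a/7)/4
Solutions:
 v(a) = C1 - 2*a*log(a)/3 + 2*a*(1 + 2*log(3))/3 - 21*exp(-5*a/7)/20


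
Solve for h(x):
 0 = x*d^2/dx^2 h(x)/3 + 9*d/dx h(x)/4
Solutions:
 h(x) = C1 + C2/x^(23/4)


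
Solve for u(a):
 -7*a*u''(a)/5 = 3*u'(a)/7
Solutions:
 u(a) = C1 + C2*a^(34/49)


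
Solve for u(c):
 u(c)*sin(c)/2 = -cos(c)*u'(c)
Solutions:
 u(c) = C1*sqrt(cos(c))


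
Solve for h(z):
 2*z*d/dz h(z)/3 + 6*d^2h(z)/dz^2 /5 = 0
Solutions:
 h(z) = C1 + C2*erf(sqrt(10)*z/6)


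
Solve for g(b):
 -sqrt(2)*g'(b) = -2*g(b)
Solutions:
 g(b) = C1*exp(sqrt(2)*b)


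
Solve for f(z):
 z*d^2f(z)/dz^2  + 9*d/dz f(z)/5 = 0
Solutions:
 f(z) = C1 + C2/z^(4/5)


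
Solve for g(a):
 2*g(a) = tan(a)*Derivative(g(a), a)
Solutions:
 g(a) = C1*sin(a)^2


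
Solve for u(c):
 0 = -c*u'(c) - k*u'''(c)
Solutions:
 u(c) = C1 + Integral(C2*airyai(c*(-1/k)^(1/3)) + C3*airybi(c*(-1/k)^(1/3)), c)


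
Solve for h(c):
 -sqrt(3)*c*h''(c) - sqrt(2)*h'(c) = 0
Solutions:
 h(c) = C1 + C2*c^(1 - sqrt(6)/3)


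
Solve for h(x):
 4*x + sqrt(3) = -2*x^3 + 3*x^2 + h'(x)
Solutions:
 h(x) = C1 + x^4/2 - x^3 + 2*x^2 + sqrt(3)*x


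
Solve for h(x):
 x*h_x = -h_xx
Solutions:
 h(x) = C1 + C2*erf(sqrt(2)*x/2)


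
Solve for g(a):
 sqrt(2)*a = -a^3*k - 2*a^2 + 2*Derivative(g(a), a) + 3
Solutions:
 g(a) = C1 + a^4*k/8 + a^3/3 + sqrt(2)*a^2/4 - 3*a/2


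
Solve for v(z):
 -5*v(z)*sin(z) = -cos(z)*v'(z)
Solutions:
 v(z) = C1/cos(z)^5


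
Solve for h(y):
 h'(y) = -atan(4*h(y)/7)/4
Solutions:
 Integral(1/atan(4*_y/7), (_y, h(y))) = C1 - y/4


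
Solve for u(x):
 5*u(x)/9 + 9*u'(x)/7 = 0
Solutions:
 u(x) = C1*exp(-35*x/81)


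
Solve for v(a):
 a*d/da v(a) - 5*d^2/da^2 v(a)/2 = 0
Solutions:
 v(a) = C1 + C2*erfi(sqrt(5)*a/5)


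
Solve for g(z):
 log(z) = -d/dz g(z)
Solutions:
 g(z) = C1 - z*log(z) + z


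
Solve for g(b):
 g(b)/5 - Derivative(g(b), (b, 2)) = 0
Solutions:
 g(b) = C1*exp(-sqrt(5)*b/5) + C2*exp(sqrt(5)*b/5)


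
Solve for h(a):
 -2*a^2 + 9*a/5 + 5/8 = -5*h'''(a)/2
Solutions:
 h(a) = C1 + C2*a + C3*a^2 + a^5/75 - 3*a^4/100 - a^3/24


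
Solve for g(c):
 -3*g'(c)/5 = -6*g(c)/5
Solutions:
 g(c) = C1*exp(2*c)


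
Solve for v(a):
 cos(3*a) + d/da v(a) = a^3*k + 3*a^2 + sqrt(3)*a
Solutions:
 v(a) = C1 + a^4*k/4 + a^3 + sqrt(3)*a^2/2 - sin(3*a)/3


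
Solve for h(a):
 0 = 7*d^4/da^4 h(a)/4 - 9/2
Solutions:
 h(a) = C1 + C2*a + C3*a^2 + C4*a^3 + 3*a^4/28


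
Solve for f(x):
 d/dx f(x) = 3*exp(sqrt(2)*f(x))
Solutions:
 f(x) = sqrt(2)*(2*log(-1/(C1 + 3*x)) - log(2))/4


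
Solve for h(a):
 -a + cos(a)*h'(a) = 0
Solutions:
 h(a) = C1 + Integral(a/cos(a), a)


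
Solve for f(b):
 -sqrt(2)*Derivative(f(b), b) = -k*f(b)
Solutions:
 f(b) = C1*exp(sqrt(2)*b*k/2)


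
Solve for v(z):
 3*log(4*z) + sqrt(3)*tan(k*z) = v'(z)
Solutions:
 v(z) = C1 + 3*z*log(z) - 3*z + 6*z*log(2) + sqrt(3)*Piecewise((-log(cos(k*z))/k, Ne(k, 0)), (0, True))


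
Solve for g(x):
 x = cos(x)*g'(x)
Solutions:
 g(x) = C1 + Integral(x/cos(x), x)


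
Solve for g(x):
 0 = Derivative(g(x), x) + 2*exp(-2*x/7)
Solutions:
 g(x) = C1 + 7*exp(-2*x/7)


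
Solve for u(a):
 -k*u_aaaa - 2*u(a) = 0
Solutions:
 u(a) = C1*exp(-2^(1/4)*a*(-1/k)^(1/4)) + C2*exp(2^(1/4)*a*(-1/k)^(1/4)) + C3*exp(-2^(1/4)*I*a*(-1/k)^(1/4)) + C4*exp(2^(1/4)*I*a*(-1/k)^(1/4))


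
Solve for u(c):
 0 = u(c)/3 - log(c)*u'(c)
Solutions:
 u(c) = C1*exp(li(c)/3)


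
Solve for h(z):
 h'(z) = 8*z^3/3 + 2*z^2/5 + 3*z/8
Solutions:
 h(z) = C1 + 2*z^4/3 + 2*z^3/15 + 3*z^2/16


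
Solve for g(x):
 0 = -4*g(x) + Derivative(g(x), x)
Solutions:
 g(x) = C1*exp(4*x)


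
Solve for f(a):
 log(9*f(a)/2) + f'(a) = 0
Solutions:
 -Integral(1/(-log(_y) - 2*log(3) + log(2)), (_y, f(a))) = C1 - a


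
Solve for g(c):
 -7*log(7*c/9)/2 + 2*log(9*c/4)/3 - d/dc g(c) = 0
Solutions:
 g(c) = C1 - 17*c*log(c)/6 - 7*c*log(7)/2 - 4*c*log(2)/3 + 17*c/6 + 25*c*log(3)/3


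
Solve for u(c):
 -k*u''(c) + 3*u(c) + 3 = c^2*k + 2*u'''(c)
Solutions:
 u(c) = C1*exp(-c*(k^2/(k^3 + sqrt(-k^6 + (k^3 - 162)^2) - 162)^(1/3) + k + (k^3 + sqrt(-k^6 + (k^3 - 162)^2) - 162)^(1/3))/6) + C2*exp(c*(-4*k^2/((-1 + sqrt(3)*I)*(k^3 + sqrt(-k^6 + (k^3 - 162)^2) - 162)^(1/3)) - 2*k + (k^3 + sqrt(-k^6 + (k^3 - 162)^2) - 162)^(1/3) - sqrt(3)*I*(k^3 + sqrt(-k^6 + (k^3 - 162)^2) - 162)^(1/3))/12) + C3*exp(c*(4*k^2/((1 + sqrt(3)*I)*(k^3 + sqrt(-k^6 + (k^3 - 162)^2) - 162)^(1/3)) - 2*k + (k^3 + sqrt(-k^6 + (k^3 - 162)^2) - 162)^(1/3) + sqrt(3)*I*(k^3 + sqrt(-k^6 + (k^3 - 162)^2) - 162)^(1/3))/12) + c^2*k/3 + 2*k^2/9 - 1


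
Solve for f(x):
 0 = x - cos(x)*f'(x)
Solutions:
 f(x) = C1 + Integral(x/cos(x), x)


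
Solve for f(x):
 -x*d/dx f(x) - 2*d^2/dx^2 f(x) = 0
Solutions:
 f(x) = C1 + C2*erf(x/2)


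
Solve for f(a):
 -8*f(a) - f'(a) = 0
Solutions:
 f(a) = C1*exp(-8*a)


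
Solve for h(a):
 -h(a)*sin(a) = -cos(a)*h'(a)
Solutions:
 h(a) = C1/cos(a)


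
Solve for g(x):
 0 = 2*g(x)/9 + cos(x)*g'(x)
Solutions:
 g(x) = C1*(sin(x) - 1)^(1/9)/(sin(x) + 1)^(1/9)


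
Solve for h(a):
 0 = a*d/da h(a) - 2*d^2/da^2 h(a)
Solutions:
 h(a) = C1 + C2*erfi(a/2)


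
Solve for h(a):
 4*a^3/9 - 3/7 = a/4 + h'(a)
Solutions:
 h(a) = C1 + a^4/9 - a^2/8 - 3*a/7


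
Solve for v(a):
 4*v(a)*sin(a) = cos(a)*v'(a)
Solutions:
 v(a) = C1/cos(a)^4


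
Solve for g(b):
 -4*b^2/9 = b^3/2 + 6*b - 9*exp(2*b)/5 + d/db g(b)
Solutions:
 g(b) = C1 - b^4/8 - 4*b^3/27 - 3*b^2 + 9*exp(2*b)/10


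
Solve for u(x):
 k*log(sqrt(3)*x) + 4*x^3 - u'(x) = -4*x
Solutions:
 u(x) = C1 + k*x*log(x) - k*x + k*x*log(3)/2 + x^4 + 2*x^2


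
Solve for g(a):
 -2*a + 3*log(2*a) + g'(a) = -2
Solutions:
 g(a) = C1 + a^2 - 3*a*log(a) - a*log(8) + a


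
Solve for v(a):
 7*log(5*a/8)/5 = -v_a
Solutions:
 v(a) = C1 - 7*a*log(a)/5 - 7*a*log(5)/5 + 7*a/5 + 21*a*log(2)/5


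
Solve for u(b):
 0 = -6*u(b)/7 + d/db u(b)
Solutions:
 u(b) = C1*exp(6*b/7)


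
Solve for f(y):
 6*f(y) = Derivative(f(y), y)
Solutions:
 f(y) = C1*exp(6*y)


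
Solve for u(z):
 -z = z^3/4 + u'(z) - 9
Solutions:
 u(z) = C1 - z^4/16 - z^2/2 + 9*z


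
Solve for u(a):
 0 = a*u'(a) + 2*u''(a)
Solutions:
 u(a) = C1 + C2*erf(a/2)


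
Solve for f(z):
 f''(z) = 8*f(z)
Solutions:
 f(z) = C1*exp(-2*sqrt(2)*z) + C2*exp(2*sqrt(2)*z)


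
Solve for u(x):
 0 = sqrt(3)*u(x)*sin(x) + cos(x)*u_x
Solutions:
 u(x) = C1*cos(x)^(sqrt(3))


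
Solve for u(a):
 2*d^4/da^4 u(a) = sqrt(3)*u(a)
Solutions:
 u(a) = C1*exp(-2^(3/4)*3^(1/8)*a/2) + C2*exp(2^(3/4)*3^(1/8)*a/2) + C3*sin(2^(3/4)*3^(1/8)*a/2) + C4*cos(2^(3/4)*3^(1/8)*a/2)


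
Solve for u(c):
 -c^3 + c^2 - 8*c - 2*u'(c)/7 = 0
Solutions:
 u(c) = C1 - 7*c^4/8 + 7*c^3/6 - 14*c^2


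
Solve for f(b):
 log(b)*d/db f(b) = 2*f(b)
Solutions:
 f(b) = C1*exp(2*li(b))


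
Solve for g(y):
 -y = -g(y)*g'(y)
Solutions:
 g(y) = -sqrt(C1 + y^2)
 g(y) = sqrt(C1 + y^2)


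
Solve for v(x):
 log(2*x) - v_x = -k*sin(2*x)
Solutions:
 v(x) = C1 - k*cos(2*x)/2 + x*log(x) - x + x*log(2)


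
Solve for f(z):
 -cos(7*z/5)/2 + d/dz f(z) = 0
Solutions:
 f(z) = C1 + 5*sin(7*z/5)/14


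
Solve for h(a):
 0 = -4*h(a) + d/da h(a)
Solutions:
 h(a) = C1*exp(4*a)


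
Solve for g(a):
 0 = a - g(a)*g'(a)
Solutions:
 g(a) = -sqrt(C1 + a^2)
 g(a) = sqrt(C1 + a^2)


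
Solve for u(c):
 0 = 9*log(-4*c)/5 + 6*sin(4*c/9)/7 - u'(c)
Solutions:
 u(c) = C1 + 9*c*log(-c)/5 - 9*c/5 + 18*c*log(2)/5 - 27*cos(4*c/9)/14


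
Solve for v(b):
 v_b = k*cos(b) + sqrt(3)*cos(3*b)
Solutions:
 v(b) = C1 + k*sin(b) + sqrt(3)*sin(3*b)/3


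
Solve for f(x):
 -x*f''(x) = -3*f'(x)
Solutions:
 f(x) = C1 + C2*x^4


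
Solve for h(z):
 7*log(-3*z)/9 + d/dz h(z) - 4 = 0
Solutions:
 h(z) = C1 - 7*z*log(-z)/9 + z*(43 - 7*log(3))/9


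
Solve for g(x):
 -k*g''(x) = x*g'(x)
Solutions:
 g(x) = C1 + C2*sqrt(k)*erf(sqrt(2)*x*sqrt(1/k)/2)


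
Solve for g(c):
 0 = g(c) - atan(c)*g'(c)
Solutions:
 g(c) = C1*exp(Integral(1/atan(c), c))


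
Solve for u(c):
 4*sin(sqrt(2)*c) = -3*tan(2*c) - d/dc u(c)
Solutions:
 u(c) = C1 + 3*log(cos(2*c))/2 + 2*sqrt(2)*cos(sqrt(2)*c)


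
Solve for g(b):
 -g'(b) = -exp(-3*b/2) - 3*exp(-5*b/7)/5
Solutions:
 g(b) = C1 - 2*exp(-3*b/2)/3 - 21*exp(-5*b/7)/25


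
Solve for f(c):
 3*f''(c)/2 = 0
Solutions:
 f(c) = C1 + C2*c


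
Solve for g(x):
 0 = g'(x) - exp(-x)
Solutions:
 g(x) = C1 - exp(-x)


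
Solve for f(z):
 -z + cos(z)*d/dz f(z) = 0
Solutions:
 f(z) = C1 + Integral(z/cos(z), z)


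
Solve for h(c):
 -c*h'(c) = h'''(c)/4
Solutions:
 h(c) = C1 + Integral(C2*airyai(-2^(2/3)*c) + C3*airybi(-2^(2/3)*c), c)


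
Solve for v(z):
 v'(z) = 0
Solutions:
 v(z) = C1


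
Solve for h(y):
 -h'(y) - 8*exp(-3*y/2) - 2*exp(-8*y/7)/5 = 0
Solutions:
 h(y) = C1 + 16*exp(-3*y/2)/3 + 7*exp(-8*y/7)/20


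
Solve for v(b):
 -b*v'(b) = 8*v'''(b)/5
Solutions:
 v(b) = C1 + Integral(C2*airyai(-5^(1/3)*b/2) + C3*airybi(-5^(1/3)*b/2), b)


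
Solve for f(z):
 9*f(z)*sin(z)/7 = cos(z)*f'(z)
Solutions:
 f(z) = C1/cos(z)^(9/7)


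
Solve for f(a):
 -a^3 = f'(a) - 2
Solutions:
 f(a) = C1 - a^4/4 + 2*a


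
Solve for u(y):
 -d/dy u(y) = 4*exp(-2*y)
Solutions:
 u(y) = C1 + 2*exp(-2*y)


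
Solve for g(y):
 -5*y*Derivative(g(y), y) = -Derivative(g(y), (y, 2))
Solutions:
 g(y) = C1 + C2*erfi(sqrt(10)*y/2)


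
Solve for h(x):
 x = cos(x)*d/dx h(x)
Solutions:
 h(x) = C1 + Integral(x/cos(x), x)


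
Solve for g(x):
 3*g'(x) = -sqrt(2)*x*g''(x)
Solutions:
 g(x) = C1 + C2*x^(1 - 3*sqrt(2)/2)


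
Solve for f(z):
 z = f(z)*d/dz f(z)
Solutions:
 f(z) = -sqrt(C1 + z^2)
 f(z) = sqrt(C1 + z^2)


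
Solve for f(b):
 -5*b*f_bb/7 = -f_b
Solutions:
 f(b) = C1 + C2*b^(12/5)


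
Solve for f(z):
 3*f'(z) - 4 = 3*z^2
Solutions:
 f(z) = C1 + z^3/3 + 4*z/3


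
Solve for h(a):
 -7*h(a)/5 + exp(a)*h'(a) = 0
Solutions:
 h(a) = C1*exp(-7*exp(-a)/5)


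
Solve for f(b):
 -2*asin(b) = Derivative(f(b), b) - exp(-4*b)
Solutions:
 f(b) = C1 - 2*b*asin(b) - 2*sqrt(1 - b^2) - exp(-4*b)/4


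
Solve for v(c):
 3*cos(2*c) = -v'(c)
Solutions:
 v(c) = C1 - 3*sin(2*c)/2


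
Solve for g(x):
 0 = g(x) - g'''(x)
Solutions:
 g(x) = C3*exp(x) + (C1*sin(sqrt(3)*x/2) + C2*cos(sqrt(3)*x/2))*exp(-x/2)


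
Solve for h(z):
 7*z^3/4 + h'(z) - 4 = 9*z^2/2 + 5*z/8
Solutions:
 h(z) = C1 - 7*z^4/16 + 3*z^3/2 + 5*z^2/16 + 4*z


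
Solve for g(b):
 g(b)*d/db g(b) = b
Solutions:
 g(b) = -sqrt(C1 + b^2)
 g(b) = sqrt(C1 + b^2)


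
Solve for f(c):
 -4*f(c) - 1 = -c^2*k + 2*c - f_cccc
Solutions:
 f(c) = C1*exp(-sqrt(2)*c) + C2*exp(sqrt(2)*c) + C3*sin(sqrt(2)*c) + C4*cos(sqrt(2)*c) + c^2*k/4 - c/2 - 1/4


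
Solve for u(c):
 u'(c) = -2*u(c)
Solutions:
 u(c) = C1*exp(-2*c)


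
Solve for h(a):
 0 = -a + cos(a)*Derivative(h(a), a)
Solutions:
 h(a) = C1 + Integral(a/cos(a), a)


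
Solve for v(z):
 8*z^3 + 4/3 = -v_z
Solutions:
 v(z) = C1 - 2*z^4 - 4*z/3


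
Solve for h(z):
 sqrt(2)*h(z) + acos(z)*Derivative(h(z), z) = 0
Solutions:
 h(z) = C1*exp(-sqrt(2)*Integral(1/acos(z), z))


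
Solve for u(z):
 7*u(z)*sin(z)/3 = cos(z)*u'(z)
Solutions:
 u(z) = C1/cos(z)^(7/3)


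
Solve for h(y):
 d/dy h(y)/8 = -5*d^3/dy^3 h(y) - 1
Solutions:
 h(y) = C1 + C2*sin(sqrt(10)*y/20) + C3*cos(sqrt(10)*y/20) - 8*y


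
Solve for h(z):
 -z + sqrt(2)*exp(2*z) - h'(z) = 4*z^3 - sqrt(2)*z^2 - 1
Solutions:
 h(z) = C1 - z^4 + sqrt(2)*z^3/3 - z^2/2 + z + sqrt(2)*exp(2*z)/2


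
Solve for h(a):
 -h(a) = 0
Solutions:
 h(a) = 0


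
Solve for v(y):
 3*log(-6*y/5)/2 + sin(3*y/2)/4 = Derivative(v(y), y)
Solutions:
 v(y) = C1 + 3*y*log(-y)/2 - 2*y*log(5) - 3*y/2 + y*log(30)/2 + y*log(6) - cos(3*y/2)/6


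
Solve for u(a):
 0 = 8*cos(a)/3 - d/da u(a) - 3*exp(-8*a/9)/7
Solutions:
 u(a) = C1 + 8*sin(a)/3 + 27*exp(-8*a/9)/56


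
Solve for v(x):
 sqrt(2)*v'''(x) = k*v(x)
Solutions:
 v(x) = C1*exp(2^(5/6)*k^(1/3)*x/2) + C2*exp(2^(5/6)*k^(1/3)*x*(-1 + sqrt(3)*I)/4) + C3*exp(-2^(5/6)*k^(1/3)*x*(1 + sqrt(3)*I)/4)


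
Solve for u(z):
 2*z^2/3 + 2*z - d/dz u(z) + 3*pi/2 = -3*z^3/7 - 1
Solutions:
 u(z) = C1 + 3*z^4/28 + 2*z^3/9 + z^2 + z + 3*pi*z/2


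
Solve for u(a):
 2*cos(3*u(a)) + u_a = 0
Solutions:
 u(a) = -asin((C1 + exp(12*a))/(C1 - exp(12*a)))/3 + pi/3
 u(a) = asin((C1 + exp(12*a))/(C1 - exp(12*a)))/3


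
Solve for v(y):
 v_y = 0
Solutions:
 v(y) = C1


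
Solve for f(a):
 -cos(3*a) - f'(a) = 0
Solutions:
 f(a) = C1 - sin(3*a)/3


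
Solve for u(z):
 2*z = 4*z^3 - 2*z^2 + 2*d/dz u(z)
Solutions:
 u(z) = C1 - z^4/2 + z^3/3 + z^2/2


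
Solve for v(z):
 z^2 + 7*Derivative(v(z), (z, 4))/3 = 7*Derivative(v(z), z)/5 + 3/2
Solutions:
 v(z) = C1 + C4*exp(3^(1/3)*5^(2/3)*z/5) + 5*z^3/21 - 15*z/14 + (C2*sin(3^(5/6)*5^(2/3)*z/10) + C3*cos(3^(5/6)*5^(2/3)*z/10))*exp(-3^(1/3)*5^(2/3)*z/10)


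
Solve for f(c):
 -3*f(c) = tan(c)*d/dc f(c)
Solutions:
 f(c) = C1/sin(c)^3


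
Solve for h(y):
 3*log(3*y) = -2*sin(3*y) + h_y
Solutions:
 h(y) = C1 + 3*y*log(y) - 3*y + 3*y*log(3) - 2*cos(3*y)/3


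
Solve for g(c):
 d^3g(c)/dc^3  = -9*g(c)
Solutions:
 g(c) = C3*exp(-3^(2/3)*c) + (C1*sin(3*3^(1/6)*c/2) + C2*cos(3*3^(1/6)*c/2))*exp(3^(2/3)*c/2)


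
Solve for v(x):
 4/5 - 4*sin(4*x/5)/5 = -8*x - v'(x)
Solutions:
 v(x) = C1 - 4*x^2 - 4*x/5 - cos(4*x/5)


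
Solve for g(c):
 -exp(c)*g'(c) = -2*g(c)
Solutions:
 g(c) = C1*exp(-2*exp(-c))


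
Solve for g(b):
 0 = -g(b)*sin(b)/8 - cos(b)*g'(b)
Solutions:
 g(b) = C1*cos(b)^(1/8)


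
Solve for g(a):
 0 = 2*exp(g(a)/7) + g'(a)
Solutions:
 g(a) = 7*log(1/(C1 + 2*a)) + 7*log(7)


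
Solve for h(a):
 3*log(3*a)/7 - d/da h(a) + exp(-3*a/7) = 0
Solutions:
 h(a) = C1 + 3*a*log(a)/7 + 3*a*(-1 + log(3))/7 - 7*exp(-3*a/7)/3


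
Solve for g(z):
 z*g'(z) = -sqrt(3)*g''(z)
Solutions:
 g(z) = C1 + C2*erf(sqrt(2)*3^(3/4)*z/6)


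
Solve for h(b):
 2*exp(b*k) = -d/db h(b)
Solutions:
 h(b) = C1 - 2*exp(b*k)/k


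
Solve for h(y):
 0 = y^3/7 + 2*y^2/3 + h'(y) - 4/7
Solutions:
 h(y) = C1 - y^4/28 - 2*y^3/9 + 4*y/7


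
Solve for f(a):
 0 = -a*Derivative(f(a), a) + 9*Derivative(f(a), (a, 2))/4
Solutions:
 f(a) = C1 + C2*erfi(sqrt(2)*a/3)


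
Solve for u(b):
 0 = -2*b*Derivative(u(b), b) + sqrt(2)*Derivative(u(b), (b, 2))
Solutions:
 u(b) = C1 + C2*erfi(2^(3/4)*b/2)


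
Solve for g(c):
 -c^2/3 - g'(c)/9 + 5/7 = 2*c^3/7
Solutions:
 g(c) = C1 - 9*c^4/14 - c^3 + 45*c/7


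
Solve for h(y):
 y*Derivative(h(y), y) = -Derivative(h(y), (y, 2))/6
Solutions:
 h(y) = C1 + C2*erf(sqrt(3)*y)


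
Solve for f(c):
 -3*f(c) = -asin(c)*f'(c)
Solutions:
 f(c) = C1*exp(3*Integral(1/asin(c), c))


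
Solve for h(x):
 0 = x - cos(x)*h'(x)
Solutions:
 h(x) = C1 + Integral(x/cos(x), x)


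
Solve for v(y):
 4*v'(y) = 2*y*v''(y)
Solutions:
 v(y) = C1 + C2*y^3


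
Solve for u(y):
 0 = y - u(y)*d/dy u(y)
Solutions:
 u(y) = -sqrt(C1 + y^2)
 u(y) = sqrt(C1 + y^2)


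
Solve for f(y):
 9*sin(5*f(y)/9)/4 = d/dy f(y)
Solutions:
 -9*y/4 + 9*log(cos(5*f(y)/9) - 1)/10 - 9*log(cos(5*f(y)/9) + 1)/10 = C1


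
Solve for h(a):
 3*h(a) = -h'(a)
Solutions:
 h(a) = C1*exp(-3*a)


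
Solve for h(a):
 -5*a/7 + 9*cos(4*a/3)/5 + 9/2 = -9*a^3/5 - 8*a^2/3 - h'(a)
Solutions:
 h(a) = C1 - 9*a^4/20 - 8*a^3/9 + 5*a^2/14 - 9*a/2 - 27*sin(4*a/3)/20


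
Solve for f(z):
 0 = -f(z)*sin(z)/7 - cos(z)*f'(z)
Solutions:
 f(z) = C1*cos(z)^(1/7)


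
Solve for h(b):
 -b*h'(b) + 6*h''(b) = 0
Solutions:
 h(b) = C1 + C2*erfi(sqrt(3)*b/6)


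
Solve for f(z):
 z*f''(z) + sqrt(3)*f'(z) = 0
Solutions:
 f(z) = C1 + C2*z^(1 - sqrt(3))


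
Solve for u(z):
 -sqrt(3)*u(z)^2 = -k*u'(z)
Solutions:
 u(z) = -k/(C1*k + sqrt(3)*z)


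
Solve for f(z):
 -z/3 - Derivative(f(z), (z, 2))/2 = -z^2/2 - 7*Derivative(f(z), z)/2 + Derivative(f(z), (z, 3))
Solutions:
 f(z) = C1 + C2*exp(z*(-1 + sqrt(57))/4) + C3*exp(-z*(1 + sqrt(57))/4) - z^3/21 + 4*z^2/147 - 76*z/1029


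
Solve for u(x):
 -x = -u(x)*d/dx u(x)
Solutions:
 u(x) = -sqrt(C1 + x^2)
 u(x) = sqrt(C1 + x^2)


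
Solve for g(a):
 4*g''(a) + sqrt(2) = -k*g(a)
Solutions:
 g(a) = C1*exp(-a*sqrt(-k)/2) + C2*exp(a*sqrt(-k)/2) - sqrt(2)/k


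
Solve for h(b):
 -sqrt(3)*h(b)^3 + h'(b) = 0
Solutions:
 h(b) = -sqrt(2)*sqrt(-1/(C1 + sqrt(3)*b))/2
 h(b) = sqrt(2)*sqrt(-1/(C1 + sqrt(3)*b))/2


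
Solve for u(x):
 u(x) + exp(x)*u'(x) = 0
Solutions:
 u(x) = C1*exp(exp(-x))


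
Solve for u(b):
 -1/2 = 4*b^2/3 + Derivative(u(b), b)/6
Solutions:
 u(b) = C1 - 8*b^3/3 - 3*b


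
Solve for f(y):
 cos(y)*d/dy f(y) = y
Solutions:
 f(y) = C1 + Integral(y/cos(y), y)


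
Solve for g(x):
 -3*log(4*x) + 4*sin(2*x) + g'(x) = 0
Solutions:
 g(x) = C1 + 3*x*log(x) - 3*x + 6*x*log(2) + 2*cos(2*x)


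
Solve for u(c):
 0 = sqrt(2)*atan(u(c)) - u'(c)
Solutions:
 Integral(1/atan(_y), (_y, u(c))) = C1 + sqrt(2)*c


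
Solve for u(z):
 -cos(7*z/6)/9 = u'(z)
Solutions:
 u(z) = C1 - 2*sin(7*z/6)/21


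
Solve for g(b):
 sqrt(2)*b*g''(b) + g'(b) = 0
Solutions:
 g(b) = C1 + C2*b^(1 - sqrt(2)/2)


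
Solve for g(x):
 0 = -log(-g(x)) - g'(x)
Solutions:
 -li(-g(x)) = C1 - x


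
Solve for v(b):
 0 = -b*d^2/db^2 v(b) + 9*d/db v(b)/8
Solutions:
 v(b) = C1 + C2*b^(17/8)


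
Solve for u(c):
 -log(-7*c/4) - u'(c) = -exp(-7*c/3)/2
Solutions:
 u(c) = C1 - c*log(-c) + c*(-log(7) + 1 + 2*log(2)) - 3*exp(-7*c/3)/14


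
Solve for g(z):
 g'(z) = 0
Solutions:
 g(z) = C1


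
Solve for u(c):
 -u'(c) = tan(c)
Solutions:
 u(c) = C1 + log(cos(c))


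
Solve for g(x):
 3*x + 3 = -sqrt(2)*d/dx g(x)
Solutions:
 g(x) = C1 - 3*sqrt(2)*x^2/4 - 3*sqrt(2)*x/2


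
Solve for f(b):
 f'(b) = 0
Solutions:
 f(b) = C1


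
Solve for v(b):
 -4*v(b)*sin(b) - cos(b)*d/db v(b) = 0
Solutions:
 v(b) = C1*cos(b)^4


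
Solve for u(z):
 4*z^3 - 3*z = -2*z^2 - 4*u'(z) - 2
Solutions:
 u(z) = C1 - z^4/4 - z^3/6 + 3*z^2/8 - z/2


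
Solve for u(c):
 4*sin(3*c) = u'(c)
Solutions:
 u(c) = C1 - 4*cos(3*c)/3


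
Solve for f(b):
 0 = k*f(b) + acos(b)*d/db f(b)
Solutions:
 f(b) = C1*exp(-k*Integral(1/acos(b), b))


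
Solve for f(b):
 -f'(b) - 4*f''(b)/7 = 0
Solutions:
 f(b) = C1 + C2*exp(-7*b/4)


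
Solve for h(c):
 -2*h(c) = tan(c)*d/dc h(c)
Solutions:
 h(c) = C1/sin(c)^2


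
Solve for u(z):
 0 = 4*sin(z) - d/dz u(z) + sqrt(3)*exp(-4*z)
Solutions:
 u(z) = C1 - 4*cos(z) - sqrt(3)*exp(-4*z)/4


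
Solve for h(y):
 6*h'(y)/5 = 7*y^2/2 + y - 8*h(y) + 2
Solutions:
 h(y) = C1*exp(-20*y/3) + 7*y^2/16 - y/160 + 803/3200


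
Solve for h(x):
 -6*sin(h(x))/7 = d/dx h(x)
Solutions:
 6*x/7 + log(cos(h(x)) - 1)/2 - log(cos(h(x)) + 1)/2 = C1


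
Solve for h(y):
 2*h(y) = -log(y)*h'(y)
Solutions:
 h(y) = C1*exp(-2*li(y))


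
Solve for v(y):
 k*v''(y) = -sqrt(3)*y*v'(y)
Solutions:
 v(y) = C1 + C2*sqrt(k)*erf(sqrt(2)*3^(1/4)*y*sqrt(1/k)/2)


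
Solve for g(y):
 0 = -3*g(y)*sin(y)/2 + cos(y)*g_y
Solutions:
 g(y) = C1/cos(y)^(3/2)


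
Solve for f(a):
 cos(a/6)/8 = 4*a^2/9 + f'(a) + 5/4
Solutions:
 f(a) = C1 - 4*a^3/27 - 5*a/4 + 3*sin(a/6)/4


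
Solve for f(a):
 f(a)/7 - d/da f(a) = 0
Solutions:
 f(a) = C1*exp(a/7)


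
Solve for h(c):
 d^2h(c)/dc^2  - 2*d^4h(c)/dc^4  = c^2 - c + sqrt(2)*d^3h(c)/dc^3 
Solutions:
 h(c) = C1 + C2*c + C3*exp(c*(-sqrt(2) + sqrt(10))/4) + C4*exp(-c*(sqrt(2) + sqrt(10))/4) + c^4/12 + c^3*(-1 + 2*sqrt(2))/6 + c^2*(4 - sqrt(2)/2)


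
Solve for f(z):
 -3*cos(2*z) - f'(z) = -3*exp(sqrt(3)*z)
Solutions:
 f(z) = C1 + sqrt(3)*exp(sqrt(3)*z) - 3*sin(2*z)/2


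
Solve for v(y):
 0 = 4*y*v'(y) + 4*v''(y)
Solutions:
 v(y) = C1 + C2*erf(sqrt(2)*y/2)


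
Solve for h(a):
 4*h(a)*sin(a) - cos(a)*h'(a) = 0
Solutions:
 h(a) = C1/cos(a)^4


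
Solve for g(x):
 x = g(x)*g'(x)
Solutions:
 g(x) = -sqrt(C1 + x^2)
 g(x) = sqrt(C1 + x^2)


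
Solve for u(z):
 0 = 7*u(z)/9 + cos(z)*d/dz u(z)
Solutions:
 u(z) = C1*(sin(z) - 1)^(7/18)/(sin(z) + 1)^(7/18)


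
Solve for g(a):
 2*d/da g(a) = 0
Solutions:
 g(a) = C1


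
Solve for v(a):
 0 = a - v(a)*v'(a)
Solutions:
 v(a) = -sqrt(C1 + a^2)
 v(a) = sqrt(C1 + a^2)


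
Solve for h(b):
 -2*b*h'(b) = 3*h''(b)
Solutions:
 h(b) = C1 + C2*erf(sqrt(3)*b/3)


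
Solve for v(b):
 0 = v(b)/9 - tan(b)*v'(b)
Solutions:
 v(b) = C1*sin(b)^(1/9)


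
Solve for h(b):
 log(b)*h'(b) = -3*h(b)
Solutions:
 h(b) = C1*exp(-3*li(b))


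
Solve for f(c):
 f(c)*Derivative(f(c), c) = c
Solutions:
 f(c) = -sqrt(C1 + c^2)
 f(c) = sqrt(C1 + c^2)


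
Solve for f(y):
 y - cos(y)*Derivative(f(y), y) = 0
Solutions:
 f(y) = C1 + Integral(y/cos(y), y)


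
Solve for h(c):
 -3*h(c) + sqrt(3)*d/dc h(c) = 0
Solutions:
 h(c) = C1*exp(sqrt(3)*c)


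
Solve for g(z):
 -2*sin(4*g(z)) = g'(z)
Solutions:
 g(z) = -acos((-C1 - exp(16*z))/(C1 - exp(16*z)))/4 + pi/2
 g(z) = acos((-C1 - exp(16*z))/(C1 - exp(16*z)))/4


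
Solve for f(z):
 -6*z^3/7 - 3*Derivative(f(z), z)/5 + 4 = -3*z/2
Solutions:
 f(z) = C1 - 5*z^4/14 + 5*z^2/4 + 20*z/3


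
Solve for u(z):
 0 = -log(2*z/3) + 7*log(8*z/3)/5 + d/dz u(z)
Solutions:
 u(z) = C1 - 2*z*log(z)/5 - 16*z*log(2)/5 + 2*z/5 + 2*z*log(3)/5


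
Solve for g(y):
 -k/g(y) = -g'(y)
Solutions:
 g(y) = -sqrt(C1 + 2*k*y)
 g(y) = sqrt(C1 + 2*k*y)


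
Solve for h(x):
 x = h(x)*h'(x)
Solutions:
 h(x) = -sqrt(C1 + x^2)
 h(x) = sqrt(C1 + x^2)


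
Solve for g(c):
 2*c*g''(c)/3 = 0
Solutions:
 g(c) = C1 + C2*c


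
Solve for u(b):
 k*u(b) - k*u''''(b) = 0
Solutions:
 u(b) = C1*exp(-b) + C2*exp(b) + C3*sin(b) + C4*cos(b)


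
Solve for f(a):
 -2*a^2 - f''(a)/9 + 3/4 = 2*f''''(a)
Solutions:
 f(a) = C1 + C2*a + C3*sin(sqrt(2)*a/6) + C4*cos(sqrt(2)*a/6) - 3*a^4/2 + 2619*a^2/8


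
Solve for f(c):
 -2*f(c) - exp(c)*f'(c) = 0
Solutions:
 f(c) = C1*exp(2*exp(-c))


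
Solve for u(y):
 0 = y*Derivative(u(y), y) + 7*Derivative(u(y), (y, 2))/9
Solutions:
 u(y) = C1 + C2*erf(3*sqrt(14)*y/14)


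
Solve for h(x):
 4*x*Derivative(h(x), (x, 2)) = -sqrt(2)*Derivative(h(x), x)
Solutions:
 h(x) = C1 + C2*x^(1 - sqrt(2)/4)


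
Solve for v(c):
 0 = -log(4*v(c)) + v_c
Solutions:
 -Integral(1/(log(_y) + 2*log(2)), (_y, v(c))) = C1 - c


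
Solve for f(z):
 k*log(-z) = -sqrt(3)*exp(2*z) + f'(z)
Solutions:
 f(z) = C1 + k*z*log(-z) - k*z + sqrt(3)*exp(2*z)/2


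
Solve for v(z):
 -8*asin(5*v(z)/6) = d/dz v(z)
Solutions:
 Integral(1/asin(5*_y/6), (_y, v(z))) = C1 - 8*z


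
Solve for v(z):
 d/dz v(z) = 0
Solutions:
 v(z) = C1


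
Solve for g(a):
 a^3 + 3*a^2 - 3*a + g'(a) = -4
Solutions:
 g(a) = C1 - a^4/4 - a^3 + 3*a^2/2 - 4*a


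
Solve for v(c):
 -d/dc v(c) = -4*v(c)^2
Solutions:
 v(c) = -1/(C1 + 4*c)


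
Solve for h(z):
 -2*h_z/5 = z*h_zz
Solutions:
 h(z) = C1 + C2*z^(3/5)


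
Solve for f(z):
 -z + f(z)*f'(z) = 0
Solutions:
 f(z) = -sqrt(C1 + z^2)
 f(z) = sqrt(C1 + z^2)


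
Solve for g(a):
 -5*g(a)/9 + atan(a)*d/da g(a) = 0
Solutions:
 g(a) = C1*exp(5*Integral(1/atan(a), a)/9)


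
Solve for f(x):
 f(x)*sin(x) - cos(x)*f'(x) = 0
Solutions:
 f(x) = C1/cos(x)


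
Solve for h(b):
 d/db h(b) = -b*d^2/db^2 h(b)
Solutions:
 h(b) = C1 + C2*log(b)


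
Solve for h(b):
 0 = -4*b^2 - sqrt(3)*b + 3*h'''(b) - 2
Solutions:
 h(b) = C1 + C2*b + C3*b^2 + b^5/45 + sqrt(3)*b^4/72 + b^3/9


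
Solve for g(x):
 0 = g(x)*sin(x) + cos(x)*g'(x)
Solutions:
 g(x) = C1*cos(x)


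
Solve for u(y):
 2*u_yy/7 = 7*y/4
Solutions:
 u(y) = C1 + C2*y + 49*y^3/48


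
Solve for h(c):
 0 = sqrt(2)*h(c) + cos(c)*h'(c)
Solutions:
 h(c) = C1*(sin(c) - 1)^(sqrt(2)/2)/(sin(c) + 1)^(sqrt(2)/2)


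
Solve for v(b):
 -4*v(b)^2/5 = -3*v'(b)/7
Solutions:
 v(b) = -15/(C1 + 28*b)


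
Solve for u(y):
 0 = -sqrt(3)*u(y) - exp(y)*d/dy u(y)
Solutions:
 u(y) = C1*exp(sqrt(3)*exp(-y))


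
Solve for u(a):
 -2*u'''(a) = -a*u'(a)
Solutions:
 u(a) = C1 + Integral(C2*airyai(2^(2/3)*a/2) + C3*airybi(2^(2/3)*a/2), a)


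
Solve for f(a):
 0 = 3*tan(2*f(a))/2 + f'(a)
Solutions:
 f(a) = -asin(C1*exp(-3*a))/2 + pi/2
 f(a) = asin(C1*exp(-3*a))/2


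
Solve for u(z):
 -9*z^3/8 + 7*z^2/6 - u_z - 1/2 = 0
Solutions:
 u(z) = C1 - 9*z^4/32 + 7*z^3/18 - z/2


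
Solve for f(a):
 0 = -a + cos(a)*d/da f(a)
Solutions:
 f(a) = C1 + Integral(a/cos(a), a)


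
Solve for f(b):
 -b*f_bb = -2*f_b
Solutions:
 f(b) = C1 + C2*b^3


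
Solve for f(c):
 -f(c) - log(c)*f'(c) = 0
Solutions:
 f(c) = C1*exp(-li(c))


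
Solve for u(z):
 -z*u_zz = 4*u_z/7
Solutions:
 u(z) = C1 + C2*z^(3/7)


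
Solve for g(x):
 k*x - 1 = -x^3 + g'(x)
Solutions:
 g(x) = C1 + k*x^2/2 + x^4/4 - x


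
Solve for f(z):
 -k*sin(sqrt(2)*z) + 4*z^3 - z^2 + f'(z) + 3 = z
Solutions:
 f(z) = C1 - sqrt(2)*k*cos(sqrt(2)*z)/2 - z^4 + z^3/3 + z^2/2 - 3*z
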